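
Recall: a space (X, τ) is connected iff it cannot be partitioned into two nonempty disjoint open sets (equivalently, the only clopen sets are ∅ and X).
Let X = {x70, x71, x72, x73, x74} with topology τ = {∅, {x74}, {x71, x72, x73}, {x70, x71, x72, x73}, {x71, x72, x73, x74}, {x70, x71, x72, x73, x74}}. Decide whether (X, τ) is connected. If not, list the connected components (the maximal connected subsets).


(X, τ) is disconnected; components = [{x74}, {x70, x71, x72, x73}].

Find clopen sets (U ∈ τ with X ∖ U ∈ τ):
  U = ∅, X ∖ U = {x70, x71, x72, x73, x74} — both open, so U is clopen.
  U = {x74}, X ∖ U = {x70, x71, x72, x73} — both open, so U is clopen.
  U = {x70, x71, x72, x73}, X ∖ U = {x74} — both open, so U is clopen.
  U = {x70, x71, x72, x73, x74}, X ∖ U = ∅ — both open, so U is clopen.
Nontrivial clopen(s) exist: e.g. {x70, x71, x72, x73}. So (X, τ) is disconnected.
Compute connected components by grouping points that agree on all clopens:
  component: {x74}
  component: {x70, x71, x72, x73}


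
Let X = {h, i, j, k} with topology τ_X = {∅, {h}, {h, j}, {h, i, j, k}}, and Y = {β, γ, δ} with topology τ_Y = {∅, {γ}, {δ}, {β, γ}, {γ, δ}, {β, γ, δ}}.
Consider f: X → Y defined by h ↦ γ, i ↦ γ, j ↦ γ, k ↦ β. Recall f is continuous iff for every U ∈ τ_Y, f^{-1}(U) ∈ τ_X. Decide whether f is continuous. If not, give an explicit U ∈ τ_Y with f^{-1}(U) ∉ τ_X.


f is NOT continuous.

Compute f^{-1}(U) for each U ∈ τ_Y:
  U = ∅: f^{-1}(U) = ∅ ∈ τ_X ✓.
  U = {γ}: f^{-1}(U) = {h, i, j} ∉ τ_X ✗.
  U = {δ}: f^{-1}(U) = ∅ ∈ τ_X ✓.
  U = {β, γ}: f^{-1}(U) = {h, i, j, k} ∈ τ_X ✓.
  U = {γ, δ}: f^{-1}(U) = {h, i, j} ∉ τ_X ✗.
  U = {β, γ, δ}: f^{-1}(U) = {h, i, j, k} ∈ τ_X ✓.
Found U = {γ} with f^{-1}(U) = {h, i, j} not in τ_X. Therefore f is NOT continuous.


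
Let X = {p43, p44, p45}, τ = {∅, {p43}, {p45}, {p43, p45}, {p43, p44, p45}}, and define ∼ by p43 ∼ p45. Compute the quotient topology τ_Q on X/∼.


X/∼ = {[p43=p45], [p44]}; |τ_Q| = 3.

Equivalence classes: [p43=p45], [p44].
Quotient map π: X → X/∼ sends p43 ↦ [p43=p45], p44 ↦ [p44], p45 ↦ [p43=p45].
For each subset V ⊆ X/∼, compute π^{-1}(V) ⊆ X and check whether π^{-1}(V) ∈ τ. V is open in τ_Q iff π^{-1}(V) ∈ τ.
  V = {}: π^{-1}(V) = ∅ ∈ τ ✓.
  V = {[p43=p45]}: π^{-1}(V) = {p43, p45} ∈ τ ✓.
  V = {[p44]}: π^{-1}(V) = {p44} ∉ τ ✗.
  V = {[p43=p45], [p44]}: π^{-1}(V) = {p43, p44, p45} ∈ τ ✓.
Open sets in the quotient: τ_Q = {{}, {[p43=p45]}, {[p43=p45], [p44]}} (3 elements).


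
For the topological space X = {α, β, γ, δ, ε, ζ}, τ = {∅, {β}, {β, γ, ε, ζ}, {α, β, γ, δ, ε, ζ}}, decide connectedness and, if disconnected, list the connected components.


(X, τ) is connected.

Find clopen sets (U ∈ τ with X ∖ U ∈ τ):
  U = ∅, X ∖ U = {α, β, γ, δ, ε, ζ} — both open, so U is clopen.
  U = {α, β, γ, δ, ε, ζ}, X ∖ U = ∅ — both open, so U is clopen.
Only trivial clopens (∅ and X) exist, so (X, τ) is connected.
Compute connected components by grouping points that agree on all clopens:
  component: {α, β, γ, δ, ε, ζ}


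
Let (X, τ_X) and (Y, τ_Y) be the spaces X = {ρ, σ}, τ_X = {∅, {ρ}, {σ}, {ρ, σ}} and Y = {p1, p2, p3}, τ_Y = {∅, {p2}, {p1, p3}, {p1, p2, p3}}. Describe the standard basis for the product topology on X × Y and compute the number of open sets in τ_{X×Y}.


Basis B = {∅ × ∅, {ρ} × {p2}, {σ} × {p2}, {ρ} × {p1, p3}, {ρ, σ} × {p2}, {σ} × {p1, p3}, {ρ} × {p1, p2, p3}, {σ} × {p1, p2, p3}, {ρ, σ} × {p1, p3}, {ρ, σ} × {p1, p2, p3}}; |τ_{X×Y}| = 16.

Enumerate products U × V with U ∈ τ_X, V ∈ τ_Y (deduplicated):
  ∅ × ∅ = {} (∅)
  {ρ} × {p2} = {(ρ,p2)}
  {σ} × {p2} = {(σ,p2)}
  {ρ} × {p1, p3} = {(ρ,p1), (ρ,p3)}
  {ρ, σ} × {p2} = {(ρ,p2), (σ,p2)}
  {σ} × {p1, p3} = {(σ,p1), (σ,p3)}
  {ρ} × {p1, p2, p3} = {(ρ,p1), (ρ,p2), (ρ,p3)}
  {σ} × {p1, p2, p3} = {(σ,p1), (σ,p2), (σ,p3)}
  {ρ, σ} × {p1, p3} = {(ρ,p1), (ρ,p3), (σ,p1), (σ,p3)}
  {ρ, σ} × {p1, p2, p3} = {(ρ,p1), (ρ,p2), (ρ,p3), (σ,p1), (σ,p2), (σ,p3)}
These 10 distinct sets form the basis B.
Close under arbitrary unions to get τ_{X×Y}; counting gives |τ_{X×Y}| = 16.


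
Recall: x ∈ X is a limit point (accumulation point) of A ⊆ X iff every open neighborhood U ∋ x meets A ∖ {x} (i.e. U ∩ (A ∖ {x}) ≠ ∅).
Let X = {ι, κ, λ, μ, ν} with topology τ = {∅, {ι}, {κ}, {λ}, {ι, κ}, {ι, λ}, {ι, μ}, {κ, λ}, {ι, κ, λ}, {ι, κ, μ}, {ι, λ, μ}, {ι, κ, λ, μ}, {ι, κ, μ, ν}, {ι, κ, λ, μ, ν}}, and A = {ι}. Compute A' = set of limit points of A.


A' = {μ, ν}

For each x ∈ X, list the open sets U ∈ τ with x ∈ U, then check whether U ∩ (A ∖ {x}) ≠ ∅ for every such U.
  x = ι: open {ι} ∋ x has {ι} ∩ (A ∖ {ι}) = ∅, so x is NOT a limit point.
  x = κ: open {κ} ∋ x has {κ} ∩ (A ∖ {κ}) = ∅, so x is NOT a limit point.
  x = λ: open {λ} ∋ x has {λ} ∩ (A ∖ {λ}) = ∅, so x is NOT a limit point.
  x = μ: opens ∋ x are {ι, μ}, {ι, κ, μ}, {ι, λ, μ}, {ι, κ, λ, μ}, {ι, κ, μ, ν}, {ι, κ, λ, μ, ν}; each meets A ∖ {μ}, so x IS a limit point.
  x = ν: opens ∋ x are {ι, κ, μ, ν}, {ι, κ, λ, μ, ν}; each meets A ∖ {ν}, so x IS a limit point.
Collecting: A' = {μ, ν}.


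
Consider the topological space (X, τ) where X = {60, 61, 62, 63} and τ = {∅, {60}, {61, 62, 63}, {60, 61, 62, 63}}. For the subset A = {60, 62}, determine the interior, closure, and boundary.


int(A) = {60}, cl(A) = {60, 61, 62, 63}, ∂A = {61, 62, 63}.

Closed sets in (X, τ) are complements of opens:
  closed(X, τ) = {∅, {60}, {61, 62, 63}, {60, 61, 62, 63}}.
int(A) = ⋃ {U ∈ τ : U ⊆ A}. Opens contained in A: ∅, {60}.
Taking the union of these: int(A) = {60}.
cl(A) = ⋂ {C closed : A ⊆ C}. Closed sets containing A: {60, 61, 62, 63}.
Intersecting these: cl(A) = {60, 61, 62, 63}.
∂A = cl(A) ∖ int(A) = {60, 61, 62, 63} ∖ {60} = {61, 62, 63}.


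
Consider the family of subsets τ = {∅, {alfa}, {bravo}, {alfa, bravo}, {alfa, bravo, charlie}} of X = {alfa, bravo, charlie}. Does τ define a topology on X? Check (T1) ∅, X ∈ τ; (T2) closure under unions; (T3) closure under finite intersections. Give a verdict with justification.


τ IS a topology on X.

Axiom (T1): ∅ ∈ τ? Yes; X ∈ τ? Yes.
Axiom (T2/T3): check pairwise unions and intersections of members of τ.
All pairwise intersections and unions checked — each lies in τ. Therefore τ satisfies (T1), (T2), (T3): it IS a topology on X.


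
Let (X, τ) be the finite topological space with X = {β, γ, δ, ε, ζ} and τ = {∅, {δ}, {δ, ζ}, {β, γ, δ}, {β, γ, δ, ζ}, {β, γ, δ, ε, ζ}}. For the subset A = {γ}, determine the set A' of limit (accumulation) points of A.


A' = {β, ε}

For each x ∈ X, list the open sets U ∈ τ with x ∈ U, then check whether U ∩ (A ∖ {x}) ≠ ∅ for every such U.
  x = β: opens ∋ x are {β, γ, δ}, {β, γ, δ, ζ}, {β, γ, δ, ε, ζ}; each meets A ∖ {β}, so x IS a limit point.
  x = γ: open {β, γ, δ} ∋ x has {β, γ, δ} ∩ (A ∖ {γ}) = ∅, so x is NOT a limit point.
  x = δ: open {δ} ∋ x has {δ} ∩ (A ∖ {δ}) = ∅, so x is NOT a limit point.
  x = ε: opens ∋ x are {β, γ, δ, ε, ζ}; each meets A ∖ {ε}, so x IS a limit point.
  x = ζ: open {δ, ζ} ∋ x has {δ, ζ} ∩ (A ∖ {ζ}) = ∅, so x is NOT a limit point.
Collecting: A' = {β, ε}.


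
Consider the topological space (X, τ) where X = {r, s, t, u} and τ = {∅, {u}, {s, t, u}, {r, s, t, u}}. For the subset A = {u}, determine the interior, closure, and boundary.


int(A) = {u}, cl(A) = {r, s, t, u}, ∂A = {r, s, t}.

Closed sets in (X, τ) are complements of opens:
  closed(X, τ) = {∅, {r}, {r, s, t}, {r, s, t, u}}.
int(A) = ⋃ {U ∈ τ : U ⊆ A}. Opens contained in A: ∅, {u}.
Taking the union of these: int(A) = {u}.
cl(A) = ⋂ {C closed : A ⊆ C}. Closed sets containing A: {r, s, t, u}.
Intersecting these: cl(A) = {r, s, t, u}.
∂A = cl(A) ∖ int(A) = {r, s, t, u} ∖ {u} = {r, s, t}.


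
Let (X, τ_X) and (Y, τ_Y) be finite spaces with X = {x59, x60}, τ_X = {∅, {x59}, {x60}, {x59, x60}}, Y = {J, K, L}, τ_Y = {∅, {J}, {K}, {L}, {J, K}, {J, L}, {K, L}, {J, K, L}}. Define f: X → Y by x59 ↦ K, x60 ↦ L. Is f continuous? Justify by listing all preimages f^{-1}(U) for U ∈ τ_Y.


f IS continuous.

Compute f^{-1}(U) for each U ∈ τ_Y:
  U = ∅: f^{-1}(U) = ∅ ∈ τ_X ✓.
  U = {J}: f^{-1}(U) = ∅ ∈ τ_X ✓.
  U = {K}: f^{-1}(U) = {x59} ∈ τ_X ✓.
  U = {L}: f^{-1}(U) = {x60} ∈ τ_X ✓.
  U = {J, K}: f^{-1}(U) = {x59} ∈ τ_X ✓.
  U = {J, L}: f^{-1}(U) = {x60} ∈ τ_X ✓.
  U = {K, L}: f^{-1}(U) = {x59, x60} ∈ τ_X ✓.
  U = {J, K, L}: f^{-1}(U) = {x59, x60} ∈ τ_X ✓.
Every preimage lies in τ_X, so f IS continuous.


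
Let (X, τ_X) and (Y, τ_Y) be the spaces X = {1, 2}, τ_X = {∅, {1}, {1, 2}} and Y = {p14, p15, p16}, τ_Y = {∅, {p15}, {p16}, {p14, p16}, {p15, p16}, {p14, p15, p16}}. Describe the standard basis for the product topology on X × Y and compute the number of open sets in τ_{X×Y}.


Basis B = {∅ × ∅, {1} × {p15}, {1} × {p16}, {1} × {p14, p16}, {1} × {p15, p16}, {1, 2} × {p15}, {1, 2} × {p16}, {1} × {p14, p15, p16}, {1, 2} × {p14, p16}, {1, 2} × {p15, p16}, {1, 2} × {p14, p15, p16}}; |τ_{X×Y}| = 18.

Enumerate products U × V with U ∈ τ_X, V ∈ τ_Y (deduplicated):
  ∅ × ∅ = {} (∅)
  {1} × {p15} = {(1,p15)}
  {1} × {p16} = {(1,p16)}
  {1} × {p14, p16} = {(1,p14), (1,p16)}
  {1} × {p15, p16} = {(1,p15), (1,p16)}
  {1, 2} × {p15} = {(1,p15), (2,p15)}
  {1, 2} × {p16} = {(1,p16), (2,p16)}
  {1} × {p14, p15, p16} = {(1,p14), (1,p15), (1,p16)}
  {1, 2} × {p14, p16} = {(1,p14), (1,p16), (2,p14), (2,p16)}
  {1, 2} × {p15, p16} = {(1,p15), (1,p16), (2,p15), (2,p16)}
  {1, 2} × {p14, p15, p16} = {(1,p14), (1,p15), (1,p16), (2,p14), (2,p15), (2,p16)}
These 11 distinct sets form the basis B.
Close under arbitrary unions to get τ_{X×Y}; counting gives |τ_{X×Y}| = 18.


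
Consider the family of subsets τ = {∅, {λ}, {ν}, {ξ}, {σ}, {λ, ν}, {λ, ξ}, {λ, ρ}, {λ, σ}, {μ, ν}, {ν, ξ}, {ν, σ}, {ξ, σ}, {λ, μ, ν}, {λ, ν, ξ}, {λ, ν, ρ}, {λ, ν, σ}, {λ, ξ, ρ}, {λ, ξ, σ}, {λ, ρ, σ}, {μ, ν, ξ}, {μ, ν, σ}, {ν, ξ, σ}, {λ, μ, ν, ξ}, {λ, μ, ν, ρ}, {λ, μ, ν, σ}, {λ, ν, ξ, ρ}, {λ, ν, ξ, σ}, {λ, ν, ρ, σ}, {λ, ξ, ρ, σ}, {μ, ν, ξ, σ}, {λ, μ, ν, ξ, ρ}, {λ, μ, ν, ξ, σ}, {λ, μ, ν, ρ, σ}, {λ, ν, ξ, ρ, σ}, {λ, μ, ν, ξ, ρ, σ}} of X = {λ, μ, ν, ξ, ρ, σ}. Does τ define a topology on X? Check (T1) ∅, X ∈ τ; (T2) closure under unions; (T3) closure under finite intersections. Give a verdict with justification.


τ IS a topology on X.

Axiom (T1): ∅ ∈ τ? Yes; X ∈ τ? Yes.
Axiom (T2/T3): check pairwise unions and intersections of members of τ.
All pairwise intersections and unions checked — each lies in τ. Therefore τ satisfies (T1), (T2), (T3): it IS a topology on X.


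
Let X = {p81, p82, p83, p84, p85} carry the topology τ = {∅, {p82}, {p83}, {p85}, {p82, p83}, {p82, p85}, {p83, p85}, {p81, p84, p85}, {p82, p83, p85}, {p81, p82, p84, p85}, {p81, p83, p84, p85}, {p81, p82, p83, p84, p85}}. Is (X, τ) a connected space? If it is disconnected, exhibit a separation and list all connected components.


(X, τ) is disconnected; components = [{p82}, {p83}, {p81, p84, p85}].

Find clopen sets (U ∈ τ with X ∖ U ∈ τ):
  U = ∅, X ∖ U = {p81, p82, p83, p84, p85} — both open, so U is clopen.
  U = {p82}, X ∖ U = {p81, p83, p84, p85} — both open, so U is clopen.
  U = {p83}, X ∖ U = {p81, p82, p84, p85} — both open, so U is clopen.
  U = {p82, p83}, X ∖ U = {p81, p84, p85} — both open, so U is clopen.
  U = {p81, p84, p85}, X ∖ U = {p82, p83} — both open, so U is clopen.
  U = {p81, p82, p84, p85}, X ∖ U = {p83} — both open, so U is clopen.
  U = {p81, p83, p84, p85}, X ∖ U = {p82} — both open, so U is clopen.
  U = {p81, p82, p83, p84, p85}, X ∖ U = ∅ — both open, so U is clopen.
Nontrivial clopen(s) exist: e.g. {p82}. So (X, τ) is disconnected.
Compute connected components by grouping points that agree on all clopens:
  component: {p82}
  component: {p83}
  component: {p81, p84, p85}


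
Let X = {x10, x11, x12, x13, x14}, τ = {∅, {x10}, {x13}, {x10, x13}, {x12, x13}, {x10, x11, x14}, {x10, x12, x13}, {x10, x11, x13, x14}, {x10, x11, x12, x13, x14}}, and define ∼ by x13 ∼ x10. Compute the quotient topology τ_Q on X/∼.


X/∼ = {[x10=x13], [x11], [x12], [x14]}; |τ_Q| = 5.

Equivalence classes: [x10=x13], [x11], [x12], [x14].
Quotient map π: X → X/∼ sends x10 ↦ [x10=x13], x11 ↦ [x11], x12 ↦ [x12], x13 ↦ [x10=x13], x14 ↦ [x14].
For each subset V ⊆ X/∼, compute π^{-1}(V) ⊆ X and check whether π^{-1}(V) ∈ τ. V is open in τ_Q iff π^{-1}(V) ∈ τ.
  V = {}: π^{-1}(V) = ∅ ∈ τ ✓.
  V = {[x10=x13]}: π^{-1}(V) = {x10, x13} ∈ τ ✓.
  V = {[x11]}: π^{-1}(V) = {x11} ∉ τ ✗.
  V = {[x10=x13], [x11]}: π^{-1}(V) = {x10, x11, x13} ∉ τ ✗.
  V = {[x12]}: π^{-1}(V) = {x12} ∉ τ ✗.
  V = {[x10=x13], [x12]}: π^{-1}(V) = {x10, x12, x13} ∈ τ ✓.
  V = {[x11], [x12]}: π^{-1}(V) = {x11, x12} ∉ τ ✗.
  V = {[x10=x13], [x11], [x12]}: π^{-1}(V) = {x10, x11, x12, x13} ∉ τ ✗.
  V = {[x14]}: π^{-1}(V) = {x14} ∉ τ ✗.
  V = {[x10=x13], [x14]}: π^{-1}(V) = {x10, x13, x14} ∉ τ ✗.
  V = {[x11], [x14]}: π^{-1}(V) = {x11, x14} ∉ τ ✗.
  V = {[x10=x13], [x11], [x14]}: π^{-1}(V) = {x10, x11, x13, x14} ∈ τ ✓.
  V = {[x12], [x14]}: π^{-1}(V) = {x12, x14} ∉ τ ✗.
  V = {[x10=x13], [x12], [x14]}: π^{-1}(V) = {x10, x12, x13, x14} ∉ τ ✗.
  V = {[x11], [x12], [x14]}: π^{-1}(V) = {x11, x12, x14} ∉ τ ✗.
  V = {[x10=x13], [x11], [x12], [x14]}: π^{-1}(V) = {x10, x11, x12, x13, x14} ∈ τ ✓.
Open sets in the quotient: τ_Q = {{}, {[x10=x13]}, {[x10=x13], [x12]}, {[x10=x13], [x11], [x14]}, {[x10=x13], [x11], [x12], [x14]}} (5 elements).


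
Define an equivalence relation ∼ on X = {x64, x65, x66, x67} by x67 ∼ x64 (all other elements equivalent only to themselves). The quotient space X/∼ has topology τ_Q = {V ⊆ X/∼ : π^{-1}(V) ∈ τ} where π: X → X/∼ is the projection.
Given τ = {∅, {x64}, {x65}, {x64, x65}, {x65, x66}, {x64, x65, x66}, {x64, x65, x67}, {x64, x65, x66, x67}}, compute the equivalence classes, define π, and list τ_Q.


X/∼ = {[x64=x67], [x65], [x66]}; |τ_Q| = 5.

Equivalence classes: [x64=x67], [x65], [x66].
Quotient map π: X → X/∼ sends x64 ↦ [x64=x67], x65 ↦ [x65], x66 ↦ [x66], x67 ↦ [x64=x67].
For each subset V ⊆ X/∼, compute π^{-1}(V) ⊆ X and check whether π^{-1}(V) ∈ τ. V is open in τ_Q iff π^{-1}(V) ∈ τ.
  V = {}: π^{-1}(V) = ∅ ∈ τ ✓.
  V = {[x64=x67]}: π^{-1}(V) = {x64, x67} ∉ τ ✗.
  V = {[x65]}: π^{-1}(V) = {x65} ∈ τ ✓.
  V = {[x64=x67], [x65]}: π^{-1}(V) = {x64, x65, x67} ∈ τ ✓.
  V = {[x66]}: π^{-1}(V) = {x66} ∉ τ ✗.
  V = {[x64=x67], [x66]}: π^{-1}(V) = {x64, x66, x67} ∉ τ ✗.
  V = {[x65], [x66]}: π^{-1}(V) = {x65, x66} ∈ τ ✓.
  V = {[x64=x67], [x65], [x66]}: π^{-1}(V) = {x64, x65, x66, x67} ∈ τ ✓.
Open sets in the quotient: τ_Q = {{}, {[x65]}, {[x64=x67], [x65]}, {[x65], [x66]}, {[x64=x67], [x65], [x66]}} (5 elements).


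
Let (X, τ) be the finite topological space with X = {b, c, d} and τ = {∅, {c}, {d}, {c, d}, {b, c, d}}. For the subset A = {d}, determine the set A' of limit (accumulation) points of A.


A' = {b}

For each x ∈ X, list the open sets U ∈ τ with x ∈ U, then check whether U ∩ (A ∖ {x}) ≠ ∅ for every such U.
  x = b: opens ∋ x are {b, c, d}; each meets A ∖ {b}, so x IS a limit point.
  x = c: open {c} ∋ x has {c} ∩ (A ∖ {c}) = ∅, so x is NOT a limit point.
  x = d: open {d} ∋ x has {d} ∩ (A ∖ {d}) = ∅, so x is NOT a limit point.
Collecting: A' = {b}.


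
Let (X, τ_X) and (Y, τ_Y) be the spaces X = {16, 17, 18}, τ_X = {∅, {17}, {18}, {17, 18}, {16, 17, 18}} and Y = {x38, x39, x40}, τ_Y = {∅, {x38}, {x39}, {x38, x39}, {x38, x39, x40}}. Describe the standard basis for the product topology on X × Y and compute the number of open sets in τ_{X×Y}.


Basis B = {∅ × ∅, {17} × {x38}, {17} × {x39}, {18} × {x38}, {18} × {x39}, {17} × {x38, x39}, {17, 18} × {x38}, {17, 18} × {x39}, {18} × {x38, x39}, {16, 17, 18} × {x38}, {16, 17, 18} × {x39}, {17} × {x38, x39, x40}, {18} × {x38, x39, x40}, {17, 18} × {x38, x39}, {16, 17, 18} × {x38, x39}, {17, 18} × {x38, x39, x40}, {16, 17, 18} × {x38, x39, x40}}; |τ_{X×Y}| = 48.

Enumerate products U × V with U ∈ τ_X, V ∈ τ_Y (deduplicated):
  ∅ × ∅ = {} (∅)
  {17} × {x38} = {(17,x38)}
  {17} × {x39} = {(17,x39)}
  {18} × {x38} = {(18,x38)}
  {18} × {x39} = {(18,x39)}
  {17} × {x38, x39} = {(17,x38), (17,x39)}
  {17, 18} × {x38} = {(17,x38), (18,x38)}
  {17, 18} × {x39} = {(17,x39), (18,x39)}
  {18} × {x38, x39} = {(18,x38), (18,x39)}
  {16, 17, 18} × {x38} = {(16,x38), (17,x38), (18,x38)}
  {16, 17, 18} × {x39} = {(16,x39), (17,x39), (18,x39)}
  {17} × {x38, x39, x40} = {(17,x38), (17,x39), (17,x40)}
  {18} × {x38, x39, x40} = {(18,x38), (18,x39), (18,x40)}
  {17, 18} × {x38, x39} = {(17,x38), (17,x39), (18,x38), (18,x39)}
  {16, 17, 18} × {x38, x39} = {(16,x38), (16,x39), (17,x38), (17,x39), (18,x38), (18,x39)}
  {17, 18} × {x38, x39, x40} = {(17,x38), (17,x39), (17,x40), (18,x38), (18,x39), (18,x40)}
  {16, 17, 18} × {x38, x39, x40} = {(16,x38), (16,x39), (16,x40), (17,x38), (17,x39), (17,x40), (18,x38), (18,x39), (18,x40)}
These 17 distinct sets form the basis B.
Close under arbitrary unions to get τ_{X×Y}; counting gives |τ_{X×Y}| = 48.


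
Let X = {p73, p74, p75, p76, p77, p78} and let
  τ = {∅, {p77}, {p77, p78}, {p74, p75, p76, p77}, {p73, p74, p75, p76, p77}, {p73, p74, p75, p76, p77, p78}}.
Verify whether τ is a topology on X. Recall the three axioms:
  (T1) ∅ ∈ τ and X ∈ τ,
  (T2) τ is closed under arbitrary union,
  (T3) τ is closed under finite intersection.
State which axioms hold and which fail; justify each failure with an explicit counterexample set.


τ is NOT a topology on X.

Axiom (T1): ∅ ∈ τ? Yes; X ∈ τ? Yes.
Axiom (T2/T3): check pairwise unions and intersections of members of τ.
Counterexample for (T2): {p77, p78} ∪ {p74, p75, p76, p77} = {p74, p75, p76, p77, p78} ∉ τ. Therefore τ is NOT a topology.


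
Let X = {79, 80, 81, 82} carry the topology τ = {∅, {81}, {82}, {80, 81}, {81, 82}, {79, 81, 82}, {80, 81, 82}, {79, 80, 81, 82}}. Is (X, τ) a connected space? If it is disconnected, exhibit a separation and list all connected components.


(X, τ) is connected.

Find clopen sets (U ∈ τ with X ∖ U ∈ τ):
  U = ∅, X ∖ U = {79, 80, 81, 82} — both open, so U is clopen.
  U = {79, 80, 81, 82}, X ∖ U = ∅ — both open, so U is clopen.
Only trivial clopens (∅ and X) exist, so (X, τ) is connected.
Compute connected components by grouping points that agree on all clopens:
  component: {79, 80, 81, 82}


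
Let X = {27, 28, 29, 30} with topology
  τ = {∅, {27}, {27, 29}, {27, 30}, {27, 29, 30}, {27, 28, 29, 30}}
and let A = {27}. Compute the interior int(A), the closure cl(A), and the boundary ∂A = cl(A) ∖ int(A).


int(A) = {27}, cl(A) = {27, 28, 29, 30}, ∂A = {28, 29, 30}.

Closed sets in (X, τ) are complements of opens:
  closed(X, τ) = {∅, {28}, {28, 29}, {28, 30}, {28, 29, 30}, {27, 28, 29, 30}}.
int(A) = ⋃ {U ∈ τ : U ⊆ A}. Opens contained in A: ∅, {27}.
Taking the union of these: int(A) = {27}.
cl(A) = ⋂ {C closed : A ⊆ C}. Closed sets containing A: {27, 28, 29, 30}.
Intersecting these: cl(A) = {27, 28, 29, 30}.
∂A = cl(A) ∖ int(A) = {27, 28, 29, 30} ∖ {27} = {28, 29, 30}.


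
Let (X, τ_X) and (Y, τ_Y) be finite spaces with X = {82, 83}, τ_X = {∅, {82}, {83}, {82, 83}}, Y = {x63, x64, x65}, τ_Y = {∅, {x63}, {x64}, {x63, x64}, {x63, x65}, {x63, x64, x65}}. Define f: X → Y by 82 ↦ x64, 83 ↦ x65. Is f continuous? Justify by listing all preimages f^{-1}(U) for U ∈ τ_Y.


f IS continuous.

Compute f^{-1}(U) for each U ∈ τ_Y:
  U = ∅: f^{-1}(U) = ∅ ∈ τ_X ✓.
  U = {x63}: f^{-1}(U) = ∅ ∈ τ_X ✓.
  U = {x64}: f^{-1}(U) = {82} ∈ τ_X ✓.
  U = {x63, x64}: f^{-1}(U) = {82} ∈ τ_X ✓.
  U = {x63, x65}: f^{-1}(U) = {83} ∈ τ_X ✓.
  U = {x63, x64, x65}: f^{-1}(U) = {82, 83} ∈ τ_X ✓.
Every preimage lies in τ_X, so f IS continuous.


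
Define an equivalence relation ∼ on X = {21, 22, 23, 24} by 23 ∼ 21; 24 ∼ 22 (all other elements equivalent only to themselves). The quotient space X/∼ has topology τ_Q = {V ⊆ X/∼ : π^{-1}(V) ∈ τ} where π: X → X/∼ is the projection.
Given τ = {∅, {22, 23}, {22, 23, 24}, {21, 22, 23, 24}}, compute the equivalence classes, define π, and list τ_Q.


X/∼ = {[21=23], [22=24]}; |τ_Q| = 2.

Equivalence classes: [21=23], [22=24].
Quotient map π: X → X/∼ sends 21 ↦ [21=23], 22 ↦ [22=24], 23 ↦ [21=23], 24 ↦ [22=24].
For each subset V ⊆ X/∼, compute π^{-1}(V) ⊆ X and check whether π^{-1}(V) ∈ τ. V is open in τ_Q iff π^{-1}(V) ∈ τ.
  V = {}: π^{-1}(V) = ∅ ∈ τ ✓.
  V = {[21=23]}: π^{-1}(V) = {21, 23} ∉ τ ✗.
  V = {[22=24]}: π^{-1}(V) = {22, 24} ∉ τ ✗.
  V = {[21=23], [22=24]}: π^{-1}(V) = {21, 22, 23, 24} ∈ τ ✓.
Open sets in the quotient: τ_Q = {{}, {[21=23], [22=24]}} (2 elements).


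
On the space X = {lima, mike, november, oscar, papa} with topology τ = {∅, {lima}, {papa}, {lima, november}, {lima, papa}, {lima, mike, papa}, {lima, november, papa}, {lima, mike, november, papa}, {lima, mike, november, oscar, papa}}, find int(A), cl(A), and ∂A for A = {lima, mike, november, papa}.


int(A) = {lima, mike, november, papa}, cl(A) = {lima, mike, november, oscar, papa}, ∂A = {oscar}.

Closed sets in (X, τ) are complements of opens:
  closed(X, τ) = {∅, {oscar}, {mike, oscar}, {november, oscar}, {mike, november, oscar}, {mike, oscar, papa}, {lima, mike, november, oscar}, {mike, november, oscar, papa}, {lima, mike, november, oscar, papa}}.
int(A) = ⋃ {U ∈ τ : U ⊆ A}. Opens contained in A: ∅, {lima}, {papa}, {lima, november}, {lima, papa}, {lima, mike, papa}, {lima, november, papa}, {lima, mike, november, papa}.
Taking the union of these: int(A) = {lima, mike, november, papa}.
cl(A) = ⋂ {C closed : A ⊆ C}. Closed sets containing A: {lima, mike, november, oscar, papa}.
Intersecting these: cl(A) = {lima, mike, november, oscar, papa}.
∂A = cl(A) ∖ int(A) = {lima, mike, november, oscar, papa} ∖ {lima, mike, november, papa} = {oscar}.


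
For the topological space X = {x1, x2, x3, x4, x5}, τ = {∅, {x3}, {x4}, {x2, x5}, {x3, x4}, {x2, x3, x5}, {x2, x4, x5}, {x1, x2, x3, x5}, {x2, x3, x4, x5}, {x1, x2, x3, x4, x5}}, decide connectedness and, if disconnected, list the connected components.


(X, τ) is disconnected; components = [{x4}, {x1, x2, x3, x5}].

Find clopen sets (U ∈ τ with X ∖ U ∈ τ):
  U = ∅, X ∖ U = {x1, x2, x3, x4, x5} — both open, so U is clopen.
  U = {x4}, X ∖ U = {x1, x2, x3, x5} — both open, so U is clopen.
  U = {x1, x2, x3, x5}, X ∖ U = {x4} — both open, so U is clopen.
  U = {x1, x2, x3, x4, x5}, X ∖ U = ∅ — both open, so U is clopen.
Nontrivial clopen(s) exist: e.g. {x1, x2, x3, x5}. So (X, τ) is disconnected.
Compute connected components by grouping points that agree on all clopens:
  component: {x4}
  component: {x1, x2, x3, x5}


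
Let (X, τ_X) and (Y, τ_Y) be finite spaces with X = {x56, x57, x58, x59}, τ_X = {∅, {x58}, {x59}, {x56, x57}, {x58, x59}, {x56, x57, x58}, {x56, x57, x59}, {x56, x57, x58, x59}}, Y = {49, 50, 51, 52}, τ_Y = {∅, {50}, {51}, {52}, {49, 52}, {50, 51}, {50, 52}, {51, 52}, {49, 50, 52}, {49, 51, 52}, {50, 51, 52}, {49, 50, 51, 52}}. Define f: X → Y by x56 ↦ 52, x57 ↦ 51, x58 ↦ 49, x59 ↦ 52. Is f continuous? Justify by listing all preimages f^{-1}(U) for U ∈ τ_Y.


f is NOT continuous.

Compute f^{-1}(U) for each U ∈ τ_Y:
  U = ∅: f^{-1}(U) = ∅ ∈ τ_X ✓.
  U = {50}: f^{-1}(U) = ∅ ∈ τ_X ✓.
  U = {51}: f^{-1}(U) = {x57} ∉ τ_X ✗.
  U = {52}: f^{-1}(U) = {x56, x59} ∉ τ_X ✗.
  U = {49, 52}: f^{-1}(U) = {x56, x58, x59} ∉ τ_X ✗.
  U = {50, 51}: f^{-1}(U) = {x57} ∉ τ_X ✗.
  U = {50, 52}: f^{-1}(U) = {x56, x59} ∉ τ_X ✗.
  U = {51, 52}: f^{-1}(U) = {x56, x57, x59} ∈ τ_X ✓.
  U = {49, 50, 52}: f^{-1}(U) = {x56, x58, x59} ∉ τ_X ✗.
  U = {49, 51, 52}: f^{-1}(U) = {x56, x57, x58, x59} ∈ τ_X ✓.
  U = {50, 51, 52}: f^{-1}(U) = {x56, x57, x59} ∈ τ_X ✓.
  U = {49, 50, 51, 52}: f^{-1}(U) = {x56, x57, x58, x59} ∈ τ_X ✓.
Found U = {51} with f^{-1}(U) = {x57} not in τ_X. Therefore f is NOT continuous.


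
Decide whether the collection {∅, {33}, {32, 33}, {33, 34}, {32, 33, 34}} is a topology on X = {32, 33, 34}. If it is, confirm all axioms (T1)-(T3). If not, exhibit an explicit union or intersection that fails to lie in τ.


τ IS a topology on X.

Axiom (T1): ∅ ∈ τ? Yes; X ∈ τ? Yes.
Axiom (T2/T3): check pairwise unions and intersections of members of τ.
All pairwise intersections and unions checked — each lies in τ. Therefore τ satisfies (T1), (T2), (T3): it IS a topology on X.


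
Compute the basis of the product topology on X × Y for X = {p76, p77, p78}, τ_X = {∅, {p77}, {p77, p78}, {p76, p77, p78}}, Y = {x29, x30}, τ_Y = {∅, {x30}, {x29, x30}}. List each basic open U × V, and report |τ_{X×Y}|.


Basis B = {∅ × ∅, {p77} × {x30}, {p77} × {x29, x30}, {p77, p78} × {x30}, {p76, p77, p78} × {x30}, {p77, p78} × {x29, x30}, {p76, p77, p78} × {x29, x30}}; |τ_{X×Y}| = 10.

Enumerate products U × V with U ∈ τ_X, V ∈ τ_Y (deduplicated):
  ∅ × ∅ = {} (∅)
  {p77} × {x30} = {(p77,x30)}
  {p77} × {x29, x30} = {(p77,x29), (p77,x30)}
  {p77, p78} × {x30} = {(p77,x30), (p78,x30)}
  {p76, p77, p78} × {x30} = {(p76,x30), (p77,x30), (p78,x30)}
  {p77, p78} × {x29, x30} = {(p77,x29), (p77,x30), (p78,x29), (p78,x30)}
  {p76, p77, p78} × {x29, x30} = {(p76,x29), (p76,x30), (p77,x29), (p77,x30), (p78,x29), (p78,x30)}
These 7 distinct sets form the basis B.
Close under arbitrary unions to get τ_{X×Y}; counting gives |τ_{X×Y}| = 10.


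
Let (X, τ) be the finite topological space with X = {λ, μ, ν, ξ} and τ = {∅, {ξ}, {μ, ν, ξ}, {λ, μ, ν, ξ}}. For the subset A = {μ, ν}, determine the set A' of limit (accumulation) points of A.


A' = {λ, μ, ν}

For each x ∈ X, list the open sets U ∈ τ with x ∈ U, then check whether U ∩ (A ∖ {x}) ≠ ∅ for every such U.
  x = λ: opens ∋ x are {λ, μ, ν, ξ}; each meets A ∖ {λ}, so x IS a limit point.
  x = μ: opens ∋ x are {μ, ν, ξ}, {λ, μ, ν, ξ}; each meets A ∖ {μ}, so x IS a limit point.
  x = ν: opens ∋ x are {μ, ν, ξ}, {λ, μ, ν, ξ}; each meets A ∖ {ν}, so x IS a limit point.
  x = ξ: open {ξ} ∋ x has {ξ} ∩ (A ∖ {ξ}) = ∅, so x is NOT a limit point.
Collecting: A' = {λ, μ, ν}.


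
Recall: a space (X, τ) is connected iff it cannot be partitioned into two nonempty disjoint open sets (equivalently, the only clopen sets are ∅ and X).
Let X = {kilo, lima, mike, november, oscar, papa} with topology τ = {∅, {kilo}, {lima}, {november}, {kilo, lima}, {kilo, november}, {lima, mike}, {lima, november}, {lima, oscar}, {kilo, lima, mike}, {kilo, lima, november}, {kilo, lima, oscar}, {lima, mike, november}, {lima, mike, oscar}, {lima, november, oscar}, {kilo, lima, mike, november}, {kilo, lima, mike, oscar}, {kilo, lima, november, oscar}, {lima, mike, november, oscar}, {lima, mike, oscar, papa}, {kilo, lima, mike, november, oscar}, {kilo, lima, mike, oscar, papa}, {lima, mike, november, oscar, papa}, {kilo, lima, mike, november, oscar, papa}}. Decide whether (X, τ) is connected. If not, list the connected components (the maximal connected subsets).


(X, τ) is disconnected; components = [{kilo}, {november}, {lima, mike, oscar, papa}].

Find clopen sets (U ∈ τ with X ∖ U ∈ τ):
  U = ∅, X ∖ U = {kilo, lima, mike, november, oscar, papa} — both open, so U is clopen.
  U = {kilo}, X ∖ U = {lima, mike, november, oscar, papa} — both open, so U is clopen.
  U = {november}, X ∖ U = {kilo, lima, mike, oscar, papa} — both open, so U is clopen.
  U = {kilo, november}, X ∖ U = {lima, mike, oscar, papa} — both open, so U is clopen.
  U = {lima, mike, oscar, papa}, X ∖ U = {kilo, november} — both open, so U is clopen.
  U = {kilo, lima, mike, oscar, papa}, X ∖ U = {november} — both open, so U is clopen.
  U = {lima, mike, november, oscar, papa}, X ∖ U = {kilo} — both open, so U is clopen.
  U = {kilo, lima, mike, november, oscar, papa}, X ∖ U = ∅ — both open, so U is clopen.
Nontrivial clopen(s) exist: e.g. {lima, mike, november, oscar, papa}. So (X, τ) is disconnected.
Compute connected components by grouping points that agree on all clopens:
  component: {kilo}
  component: {november}
  component: {lima, mike, oscar, papa}


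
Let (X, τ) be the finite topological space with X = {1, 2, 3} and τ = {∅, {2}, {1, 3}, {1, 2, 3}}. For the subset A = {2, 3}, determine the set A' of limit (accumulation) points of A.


A' = {1}

For each x ∈ X, list the open sets U ∈ τ with x ∈ U, then check whether U ∩ (A ∖ {x}) ≠ ∅ for every such U.
  x = 1: opens ∋ x are {1, 3}, {1, 2, 3}; each meets A ∖ {1}, so x IS a limit point.
  x = 2: open {2} ∋ x has {2} ∩ (A ∖ {2}) = ∅, so x is NOT a limit point.
  x = 3: open {1, 3} ∋ x has {1, 3} ∩ (A ∖ {3}) = ∅, so x is NOT a limit point.
Collecting: A' = {1}.


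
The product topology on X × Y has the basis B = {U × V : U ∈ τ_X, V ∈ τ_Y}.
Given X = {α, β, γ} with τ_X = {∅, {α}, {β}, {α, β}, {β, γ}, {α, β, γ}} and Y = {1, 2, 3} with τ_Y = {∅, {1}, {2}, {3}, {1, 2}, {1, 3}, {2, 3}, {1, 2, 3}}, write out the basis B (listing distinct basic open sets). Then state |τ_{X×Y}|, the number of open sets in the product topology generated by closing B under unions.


Basis B = {∅ × ∅, {α} × {1}, {α} × {2}, {α} × {3}, {β} × {1}, {β} × {2}, {β} × {3}, {α} × {1, 2}, {α} × {1, 3}, {α, β} × {1}, {α} × {2, 3}, {α, β} × {2}, {α, β} × {3}, {β} × {1, 2}, {β} × {1, 3}, {β, γ} × {1}, {β} × {2, 3}, {β, γ} × {2}, {β, γ} × {3}, {α} × {1, 2, 3}, {α, β, γ} × {1}, {α, β, γ} × {2}, {α, β, γ} × {3}, {β} × {1, 2, 3}, {α, β} × {1, 2}, {α, β} × {1, 3}, {α, β} × {2, 3}, {β, γ} × {1, 2}, {β, γ} × {1, 3}, {β, γ} × {2, 3}, {α, β} × {1, 2, 3}, {α, β, γ} × {1, 2}, {α, β, γ} × {1, 3}, {α, β, γ} × {2, 3}, {β, γ} × {1, 2, 3}, {α, β, γ} × {1, 2, 3}}; |τ_{X×Y}| = 216.

Enumerate products U × V with U ∈ τ_X, V ∈ τ_Y (deduplicated):
  ∅ × ∅ = {} (∅)
  {α} × {1} = {(α,1)}
  {α} × {2} = {(α,2)}
  {α} × {3} = {(α,3)}
  {β} × {1} = {(β,1)}
  {β} × {2} = {(β,2)}
  {β} × {3} = {(β,3)}
  {α} × {1, 2} = {(α,1), (α,2)}
  {α} × {1, 3} = {(α,1), (α,3)}
  {α, β} × {1} = {(α,1), (β,1)}
  {α} × {2, 3} = {(α,2), (α,3)}
  {α, β} × {2} = {(α,2), (β,2)}
  {α, β} × {3} = {(α,3), (β,3)}
  {β} × {1, 2} = {(β,1), (β,2)}
  {β} × {1, 3} = {(β,1), (β,3)}
  {β, γ} × {1} = {(β,1), (γ,1)}
  {β} × {2, 3} = {(β,2), (β,3)}
  {β, γ} × {2} = {(β,2), (γ,2)}
  {β, γ} × {3} = {(β,3), (γ,3)}
  {α} × {1, 2, 3} = {(α,1), (α,2), (α,3)}
  {α, β, γ} × {1} = {(α,1), (β,1), (γ,1)}
  {α, β, γ} × {2} = {(α,2), (β,2), (γ,2)}
  {α, β, γ} × {3} = {(α,3), (β,3), (γ,3)}
  {β} × {1, 2, 3} = {(β,1), (β,2), (β,3)}
  {α, β} × {1, 2} = {(α,1), (α,2), (β,1), (β,2)}
  {α, β} × {1, 3} = {(α,1), (α,3), (β,1), (β,3)}
  {α, β} × {2, 3} = {(α,2), (α,3), (β,2), (β,3)}
  {β, γ} × {1, 2} = {(β,1), (β,2), (γ,1), (γ,2)}
  {β, γ} × {1, 3} = {(β,1), (β,3), (γ,1), (γ,3)}
  {β, γ} × {2, 3} = {(β,2), (β,3), (γ,2), (γ,3)}
  {α, β} × {1, 2, 3} = {(α,1), (α,2), (α,3), (β,1), (β,2), (β,3)}
  {α, β, γ} × {1, 2} = {(α,1), (α,2), (β,1), (β,2), (γ,1), (γ,2)}
  {α, β, γ} × {1, 3} = {(α,1), (α,3), (β,1), (β,3), (γ,1), (γ,3)}
  {α, β, γ} × {2, 3} = {(α,2), (α,3), (β,2), (β,3), (γ,2), (γ,3)}
  {β, γ} × {1, 2, 3} = {(β,1), (β,2), (β,3), (γ,1), (γ,2), (γ,3)}
  {α, β, γ} × {1, 2, 3} = {(α,1), (α,2), (α,3), (β,1), (β,2), (β,3), (γ,1), (γ,2), (γ,3)}
These 36 distinct sets form the basis B.
Close under arbitrary unions to get τ_{X×Y}; counting gives |τ_{X×Y}| = 216.


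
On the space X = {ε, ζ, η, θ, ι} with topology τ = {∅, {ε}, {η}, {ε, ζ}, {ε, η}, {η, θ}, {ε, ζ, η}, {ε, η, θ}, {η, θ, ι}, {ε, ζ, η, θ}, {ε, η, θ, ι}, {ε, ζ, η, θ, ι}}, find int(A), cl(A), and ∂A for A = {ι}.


int(A) = ∅, cl(A) = {ι}, ∂A = {ι}.

Closed sets in (X, τ) are complements of opens:
  closed(X, τ) = {∅, {ζ}, {ι}, {ε, ζ}, {ζ, ι}, {θ, ι}, {ε, ζ, ι}, {ζ, θ, ι}, {η, θ, ι}, {ε, ζ, θ, ι}, {ζ, η, θ, ι}, {ε, ζ, η, θ, ι}}.
int(A) = ⋃ {U ∈ τ : U ⊆ A}. Opens contained in A: ∅.
Taking the union of these: int(A) = ∅.
cl(A) = ⋂ {C closed : A ⊆ C}. Closed sets containing A: {ι}, {ζ, ι}, {θ, ι}, {ε, ζ, ι}, {ζ, θ, ι}, {η, θ, ι}, {ε, ζ, θ, ι}, {ζ, η, θ, ι}, {ε, ζ, η, θ, ι}.
Intersecting these: cl(A) = {ι}.
∂A = cl(A) ∖ int(A) = {ι} ∖ ∅ = {ι}.


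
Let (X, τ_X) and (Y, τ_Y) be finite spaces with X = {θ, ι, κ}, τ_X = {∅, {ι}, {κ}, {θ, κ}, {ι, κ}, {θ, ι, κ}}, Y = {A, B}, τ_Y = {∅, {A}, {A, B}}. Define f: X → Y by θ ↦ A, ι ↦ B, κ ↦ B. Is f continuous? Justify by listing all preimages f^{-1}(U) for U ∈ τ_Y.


f is NOT continuous.

Compute f^{-1}(U) for each U ∈ τ_Y:
  U = ∅: f^{-1}(U) = ∅ ∈ τ_X ✓.
  U = {A}: f^{-1}(U) = {θ} ∉ τ_X ✗.
  U = {A, B}: f^{-1}(U) = {θ, ι, κ} ∈ τ_X ✓.
Found U = {A} with f^{-1}(U) = {θ} not in τ_X. Therefore f is NOT continuous.


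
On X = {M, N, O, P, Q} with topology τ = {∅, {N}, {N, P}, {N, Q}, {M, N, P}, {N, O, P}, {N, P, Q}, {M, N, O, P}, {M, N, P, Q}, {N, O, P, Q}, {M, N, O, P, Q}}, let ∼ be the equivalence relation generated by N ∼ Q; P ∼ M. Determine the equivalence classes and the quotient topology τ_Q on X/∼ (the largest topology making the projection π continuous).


X/∼ = {[M=P], [N=Q], [O]}; |τ_Q| = 4.

Equivalence classes: [M=P], [N=Q], [O].
Quotient map π: X → X/∼ sends M ↦ [M=P], N ↦ [N=Q], O ↦ [O], P ↦ [M=P], Q ↦ [N=Q].
For each subset V ⊆ X/∼, compute π^{-1}(V) ⊆ X and check whether π^{-1}(V) ∈ τ. V is open in τ_Q iff π^{-1}(V) ∈ τ.
  V = {}: π^{-1}(V) = ∅ ∈ τ ✓.
  V = {[M=P]}: π^{-1}(V) = {M, P} ∉ τ ✗.
  V = {[N=Q]}: π^{-1}(V) = {N, Q} ∈ τ ✓.
  V = {[M=P], [N=Q]}: π^{-1}(V) = {M, N, P, Q} ∈ τ ✓.
  V = {[O]}: π^{-1}(V) = {O} ∉ τ ✗.
  V = {[M=P], [O]}: π^{-1}(V) = {M, O, P} ∉ τ ✗.
  V = {[N=Q], [O]}: π^{-1}(V) = {N, O, Q} ∉ τ ✗.
  V = {[M=P], [N=Q], [O]}: π^{-1}(V) = {M, N, O, P, Q} ∈ τ ✓.
Open sets in the quotient: τ_Q = {{}, {[N=Q]}, {[M=P], [N=Q]}, {[M=P], [N=Q], [O]}} (4 elements).


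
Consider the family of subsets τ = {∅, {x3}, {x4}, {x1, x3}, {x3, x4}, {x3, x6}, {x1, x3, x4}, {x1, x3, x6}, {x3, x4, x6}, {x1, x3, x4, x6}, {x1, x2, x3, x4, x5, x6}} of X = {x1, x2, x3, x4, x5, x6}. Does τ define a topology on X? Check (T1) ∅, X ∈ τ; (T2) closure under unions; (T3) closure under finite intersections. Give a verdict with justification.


τ IS a topology on X.

Axiom (T1): ∅ ∈ τ? Yes; X ∈ τ? Yes.
Axiom (T2/T3): check pairwise unions and intersections of members of τ.
All pairwise intersections and unions checked — each lies in τ. Therefore τ satisfies (T1), (T2), (T3): it IS a topology on X.


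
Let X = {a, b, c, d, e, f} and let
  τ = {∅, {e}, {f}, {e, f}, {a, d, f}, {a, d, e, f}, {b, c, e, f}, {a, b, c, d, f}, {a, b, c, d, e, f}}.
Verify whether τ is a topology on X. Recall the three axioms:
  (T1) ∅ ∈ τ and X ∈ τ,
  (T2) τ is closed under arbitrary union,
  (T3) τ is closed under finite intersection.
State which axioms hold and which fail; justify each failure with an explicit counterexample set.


τ is NOT a topology on X.

Axiom (T1): ∅ ∈ τ? Yes; X ∈ τ? Yes.
Axiom (T2/T3): check pairwise unions and intersections of members of τ.
Counterexample for (T3): {b, c, e, f} ∩ {a, b, c, d, f} = {b, c, f} ∉ τ. Therefore τ is NOT a topology.


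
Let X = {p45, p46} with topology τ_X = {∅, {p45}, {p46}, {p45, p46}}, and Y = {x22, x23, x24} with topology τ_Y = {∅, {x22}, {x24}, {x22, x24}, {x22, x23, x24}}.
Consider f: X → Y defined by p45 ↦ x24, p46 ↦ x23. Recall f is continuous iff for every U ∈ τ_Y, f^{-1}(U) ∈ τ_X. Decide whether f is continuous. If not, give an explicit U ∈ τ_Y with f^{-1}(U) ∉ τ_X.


f IS continuous.

Compute f^{-1}(U) for each U ∈ τ_Y:
  U = ∅: f^{-1}(U) = ∅ ∈ τ_X ✓.
  U = {x22}: f^{-1}(U) = ∅ ∈ τ_X ✓.
  U = {x24}: f^{-1}(U) = {p45} ∈ τ_X ✓.
  U = {x22, x24}: f^{-1}(U) = {p45} ∈ τ_X ✓.
  U = {x22, x23, x24}: f^{-1}(U) = {p45, p46} ∈ τ_X ✓.
Every preimage lies in τ_X, so f IS continuous.


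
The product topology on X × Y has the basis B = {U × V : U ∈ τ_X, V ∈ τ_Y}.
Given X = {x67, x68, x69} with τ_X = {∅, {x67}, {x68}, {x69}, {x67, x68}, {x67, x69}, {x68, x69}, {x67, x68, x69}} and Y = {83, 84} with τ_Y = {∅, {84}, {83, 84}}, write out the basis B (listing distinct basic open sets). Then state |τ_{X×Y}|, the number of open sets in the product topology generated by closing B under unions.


Basis B = {∅ × ∅, {x67} × {84}, {x68} × {84}, {x69} × {84}, {x67} × {83, 84}, {x67, x68} × {84}, {x67, x69} × {84}, {x68} × {83, 84}, {x68, x69} × {84}, {x69} × {83, 84}, {x67, x68, x69} × {84}, {x67, x68} × {83, 84}, {x67, x69} × {83, 84}, {x68, x69} × {83, 84}, {x67, x68, x69} × {83, 84}}; |τ_{X×Y}| = 27.

Enumerate products U × V with U ∈ τ_X, V ∈ τ_Y (deduplicated):
  ∅ × ∅ = {} (∅)
  {x67} × {84} = {(x67,84)}
  {x68} × {84} = {(x68,84)}
  {x69} × {84} = {(x69,84)}
  {x67} × {83, 84} = {(x67,83), (x67,84)}
  {x67, x68} × {84} = {(x67,84), (x68,84)}
  {x67, x69} × {84} = {(x67,84), (x69,84)}
  {x68} × {83, 84} = {(x68,83), (x68,84)}
  {x68, x69} × {84} = {(x68,84), (x69,84)}
  {x69} × {83, 84} = {(x69,83), (x69,84)}
  {x67, x68, x69} × {84} = {(x67,84), (x68,84), (x69,84)}
  {x67, x68} × {83, 84} = {(x67,83), (x67,84), (x68,83), (x68,84)}
  {x67, x69} × {83, 84} = {(x67,83), (x67,84), (x69,83), (x69,84)}
  {x68, x69} × {83, 84} = {(x68,83), (x68,84), (x69,83), (x69,84)}
  {x67, x68, x69} × {83, 84} = {(x67,83), (x67,84), (x68,83), (x68,84), (x69,83), (x69,84)}
These 15 distinct sets form the basis B.
Close under arbitrary unions to get τ_{X×Y}; counting gives |τ_{X×Y}| = 27.


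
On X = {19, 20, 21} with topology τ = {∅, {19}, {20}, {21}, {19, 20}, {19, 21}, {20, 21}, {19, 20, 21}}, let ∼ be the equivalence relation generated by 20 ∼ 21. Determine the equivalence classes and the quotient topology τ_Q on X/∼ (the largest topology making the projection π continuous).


X/∼ = {[19], [20=21]}; |τ_Q| = 4.

Equivalence classes: [19], [20=21].
Quotient map π: X → X/∼ sends 19 ↦ [19], 20 ↦ [20=21], 21 ↦ [20=21].
For each subset V ⊆ X/∼, compute π^{-1}(V) ⊆ X and check whether π^{-1}(V) ∈ τ. V is open in τ_Q iff π^{-1}(V) ∈ τ.
  V = {}: π^{-1}(V) = ∅ ∈ τ ✓.
  V = {[19]}: π^{-1}(V) = {19} ∈ τ ✓.
  V = {[20=21]}: π^{-1}(V) = {20, 21} ∈ τ ✓.
  V = {[19], [20=21]}: π^{-1}(V) = {19, 20, 21} ∈ τ ✓.
Open sets in the quotient: τ_Q = {{}, {[19]}, {[20=21]}, {[19], [20=21]}} (4 elements).


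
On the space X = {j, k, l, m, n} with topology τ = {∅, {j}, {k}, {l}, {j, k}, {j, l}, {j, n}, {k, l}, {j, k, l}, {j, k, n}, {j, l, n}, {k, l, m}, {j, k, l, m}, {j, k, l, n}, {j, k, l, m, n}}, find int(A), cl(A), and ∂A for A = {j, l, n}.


int(A) = {j, l, n}, cl(A) = {j, l, m, n}, ∂A = {m}.

Closed sets in (X, τ) are complements of opens:
  closed(X, τ) = {∅, {m}, {n}, {j, n}, {k, m}, {l, m}, {m, n}, {j, m, n}, {k, l, m}, {k, m, n}, {l, m, n}, {j, k, m, n}, {j, l, m, n}, {k, l, m, n}, {j, k, l, m, n}}.
int(A) = ⋃ {U ∈ τ : U ⊆ A}. Opens contained in A: ∅, {j}, {l}, {j, l}, {j, n}, {j, l, n}.
Taking the union of these: int(A) = {j, l, n}.
cl(A) = ⋂ {C closed : A ⊆ C}. Closed sets containing A: {j, l, m, n}, {j, k, l, m, n}.
Intersecting these: cl(A) = {j, l, m, n}.
∂A = cl(A) ∖ int(A) = {j, l, m, n} ∖ {j, l, n} = {m}.
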